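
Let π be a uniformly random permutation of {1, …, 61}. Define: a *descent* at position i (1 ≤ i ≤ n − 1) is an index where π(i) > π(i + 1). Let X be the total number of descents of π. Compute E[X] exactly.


Write X = Σ X_I over i = 1, …, 60, with X_I the indicator of one descent.
There are 60 indicators.
For each fixed i, the pair (π(i), π(i+1)) is a uniformly random ordered pair of distinct values from {1, …, 61}; by symmetry P[π(i) > π(i+1)] = 1/2.
By linearity: E[X] = 60 · (1/2) = (61 − 1) · (1/2) = 30 ≈ 30.0000.

E[X] = 30 = 30.0000.


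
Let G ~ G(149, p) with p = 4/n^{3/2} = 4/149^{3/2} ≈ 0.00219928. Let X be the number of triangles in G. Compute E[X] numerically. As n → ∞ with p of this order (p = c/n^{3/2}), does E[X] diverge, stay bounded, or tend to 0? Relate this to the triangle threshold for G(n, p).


Number of potential triangles: C(149, 3) = 540274.
Each occurs with probability p³ ≈ (0.00219928)³ ≈ 1.06375537e-08.
By linearity: E[X] = C(149, 3)·p³ ≈ 540274 · 1.06375537e-08 ≈ 0.005747.
Since α = 3/2 > 1, p = c/n^{3/2} = o(1/n) is below the triangle threshold p ~ 1/n. Asymptotically E[X] ~ (c³/6)·n^{3(1−α)} = (4³/6)·n^{-1.5} → 0, so by Markov's inequality G has no triangles w.h.p.

E[X] ≈ 0.005747; in regime p = Θ(1/n^{3/2}) E[X] tends to 0 (below the triangle threshold p ~ 1/n).


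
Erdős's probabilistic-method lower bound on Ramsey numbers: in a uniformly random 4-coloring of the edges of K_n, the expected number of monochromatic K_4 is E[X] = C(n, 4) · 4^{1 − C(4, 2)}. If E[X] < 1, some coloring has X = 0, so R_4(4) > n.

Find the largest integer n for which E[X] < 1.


We need C(n, 4) · 4^{1 − 6} < 1, i.e. C(n, 4) < 4^{6 − 1} = 1024.
Check values of n near the boundary:
  n = 9: C(9, 4) = 126; 126 < 1024? YES
  n = 10: C(10, 4) = 210; 210 < 1024? YES
  n = 11: C(11, 4) = 330; 330 < 1024? YES
  n = 12: C(12, 4) = 495; 495 < 1024? YES
  n = 13: C(13, 4) = 715; 715 < 1024? YES
  n = 14: C(14, 4) = 1001; 1001 < 1024? YES
  n = 15: C(15, 4) = 1365; 1365 < 1024? NO
The largest n with C(n, 4) < 1024 is n = 14 (where E[X] = 1001/1024 ≈ 0.9775). Hence R_4(4) > 14, i.e. R_4(4) ≥ 15.

Largest n = 14; hence R_4(4) > 14.


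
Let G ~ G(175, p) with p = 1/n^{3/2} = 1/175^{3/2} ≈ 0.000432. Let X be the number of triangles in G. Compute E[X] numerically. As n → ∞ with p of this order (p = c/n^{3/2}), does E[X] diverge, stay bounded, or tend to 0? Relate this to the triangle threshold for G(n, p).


Number of potential triangles: C(175, 3) = 877975.
Each occurs with probability p³ ≈ (0.000432)³ ≈ 8.05988e-11.
By linearity: E[X] = C(175, 3)·p³ ≈ 877975 · 8.05988e-11 ≈ 0.000.
Since α = 3/2 > 1, p = c/n^{3/2} = o(1/n) is below the triangle threshold p ~ 1/n. Asymptotically E[X] ~ (c³/6)·n^{3(1−α)} = (1³/6)·n^{-1.5} → 0, so by Markov's inequality G has no triangles w.h.p.

E[X] ≈ 0.000; in regime p = Θ(1/n^{3/2}) E[X] tends to 0 (below the triangle threshold p ~ 1/n).


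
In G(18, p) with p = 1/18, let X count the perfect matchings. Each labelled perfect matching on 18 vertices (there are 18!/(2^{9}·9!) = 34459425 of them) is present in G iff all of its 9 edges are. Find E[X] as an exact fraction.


K_18 has 18!/(2^{9}·9!) = 34459425 labelled perfect matchings.
For each such perfect matching H, let X_H = 1 if all 9 edges of H are present in G. Then P[X_H = 1] = p^{9} = (1/18)^{9} = 1/198359290368.
Summing the indicators: E[X] = Σ_H E[X_H] = 34459425 · p^{9} = 34459425 · 1/198359290368 = 425425/2448880128.
Numerically: E[X] ≈ 0.000174.

E[X] = 34459425 · (1/18)^{9} = 425425/2448880128 ≈ 0.000174.


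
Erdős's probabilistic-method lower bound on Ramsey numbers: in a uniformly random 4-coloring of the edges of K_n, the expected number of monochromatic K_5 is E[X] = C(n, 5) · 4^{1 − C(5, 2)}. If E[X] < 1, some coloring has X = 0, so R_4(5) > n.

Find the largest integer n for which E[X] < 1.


We need C(n, 5) · 4^{1 − 10} < 1, i.e. C(n, 5) < 4^{10 − 1} = 262144.
Check values of n near the boundary:
  n = 31: C(31, 5) = 169911; 169911 < 262144? YES
  n = 32: C(32, 5) = 201376; 201376 < 262144? YES
  n = 33: C(33, 5) = 237336; 237336 < 262144? YES
  n = 34: C(34, 5) = 278256; 278256 < 262144? NO
The largest n with C(n, 5) < 262144 is n = 33 (where E[X] = 29667/32768 ≈ 0.905365). Hence R_4(5) > 33, i.e. R_4(5) ≥ 34.

Largest n = 33; hence R_4(5) > 33.


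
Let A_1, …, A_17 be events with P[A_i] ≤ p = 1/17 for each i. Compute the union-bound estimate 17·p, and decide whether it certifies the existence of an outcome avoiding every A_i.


Union bound: P[∪_{i=1}^{17} A_i] ≤ Σ_i P[A_i] ≤ 17·p = 17·(1/17) = 1.
Numerically: 1 ≈ 1.0000.
Is 1 < 1? NO.
Since the bound 1 is ≥ 1, the union bound is uninformative here; it does NOT by itself certify existence.

17·p = 1 ≈ 1.0000; existence NOT certified by the union bound.


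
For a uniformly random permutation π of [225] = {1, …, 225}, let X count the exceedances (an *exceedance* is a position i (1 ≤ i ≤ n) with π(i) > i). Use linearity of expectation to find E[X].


Write X = Σ_{i=1}^{225} X_i, where X_i = 1_{π(i) > i}.
For each fixed i, π(i) is uniform over {1, …, 225} (marginal of a uniform permutation), so P[π(i) > i] = (n − i)/n. Summing: Σ_{i=1}^{225} (n − i)/n = (0 + 1 + … + 224)/225 = 225(225 − 1)/(2·225) = (225 − 1)/2.
Hence E[X] = Σ_{i=1}^{225} (225 − i)/225 = 112 ≈ 112.00000.

E[X] = 112 = 112.00000.


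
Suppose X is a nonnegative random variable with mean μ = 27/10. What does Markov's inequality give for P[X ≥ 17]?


μ = E[X] = 27/10, a = 17.
Markov: P[X ≥ 17] ≤ μ/a = (27/10)/17 = 27/170.
Numerically: ≈ 0.1588.
(Since a = 17 > μ = 2.7000, the bound 27/170 is < 1 and informative.)

P[X ≥ 17] ≤ 27/170 ≈ 0.1588.


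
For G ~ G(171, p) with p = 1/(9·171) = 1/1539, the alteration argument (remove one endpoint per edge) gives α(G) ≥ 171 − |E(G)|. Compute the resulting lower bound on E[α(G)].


E[|E(G)|] = C(171, 2)·p = 14535 · (1/1539) = 85/9.
E[α(G)] ≥ n − E[|E(G)|] = 171 − 85/9 = 1454/9.
Numerically: ≈ 161.556.
(This is only a lower bound; the true E[α(G)] may be larger.)

E[α(G)] ≥ 1454/9 ≈ 161.556.


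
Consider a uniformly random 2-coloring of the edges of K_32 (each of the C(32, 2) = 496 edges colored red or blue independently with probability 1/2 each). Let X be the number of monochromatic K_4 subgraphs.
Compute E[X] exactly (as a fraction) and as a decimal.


Let X = Σ_S X_S over the C(32, 4) = 35960 subsets S of size 4, where X_S = 1 if the K_4 on S is monochromatic.
For a fixed S, the K_4 on S has C(4, 2) = 6 edges. P[all 6 edges red] = (1/2)^6, and likewise for blue, so P[monochromatic] = 2·(1/2)^6 = 2^{1 − 6} = 1/32.
By linearity of expectation: E[X] = C(32, 4) · 2^{1 − 6} = 35960 · 1/32 = 4495/4.
Numerically: E[X] ≈ 1123.750.

E[X] = C(32,4)·2^(1−C(4,2)) = 4495/4 ≈ 1123.750.


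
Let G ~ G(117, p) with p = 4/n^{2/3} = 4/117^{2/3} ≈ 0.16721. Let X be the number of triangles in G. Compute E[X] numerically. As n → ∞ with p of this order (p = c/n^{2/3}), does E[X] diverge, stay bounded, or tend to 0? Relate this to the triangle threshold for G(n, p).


Number of potential triangles: C(117, 3) = 260130.
Each occurs with probability p³ ≈ (0.16721)³ ≈ 4.6752867e-03.
By linearity: E[X] = C(117, 3)·p³ ≈ 260130 · 4.6752867e-03 ≈ 1216.18234.
Since α = 2/3 < 1, p = c/n^{2/3} ≫ 1/n is above the triangle threshold p ~ 1/n. Asymptotically E[X] ~ (c³/6)·n^{3(1−α)} = (4³/6)·n^{1} → ∞; triangles are abundant w.h.p.

E[X] ≈ 1216.18234; in regime p = Θ(1/n^{2/3}) E[X] diverges (above the triangle threshold p ~ 1/n).


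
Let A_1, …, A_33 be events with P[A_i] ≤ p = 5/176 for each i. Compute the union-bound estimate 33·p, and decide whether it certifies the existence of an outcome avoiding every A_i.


Union bound: P[∪_{i=1}^{33} A_i] ≤ Σ_i P[A_i] ≤ 33·p = 33·(5/176) = 15/16.
Numerically: 15/16 ≈ 0.93750.
Is 15/16 < 1? YES.
Since P[∪ A_i] ≤ 15/16 < 1, the complement has P[∩ A_i^c] ≥ 1 − 15/16 = 1/16 > 0, so some outcome avoids every A_i.

33·p = 15/16 ≈ 0.93750; existence CERTIFIED by the union bound.


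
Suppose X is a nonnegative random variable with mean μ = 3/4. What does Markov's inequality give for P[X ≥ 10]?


μ = E[X] = 3/4, a = 10.
Markov: P[X ≥ 10] ≤ μ/a = (3/4)/10 = 3/40.
Numerically: ≈ 0.075000.
(Since a = 10 > μ = 0.750000, the bound 3/40 is < 1 and informative.)

P[X ≥ 10] ≤ 3/40 ≈ 0.075000.


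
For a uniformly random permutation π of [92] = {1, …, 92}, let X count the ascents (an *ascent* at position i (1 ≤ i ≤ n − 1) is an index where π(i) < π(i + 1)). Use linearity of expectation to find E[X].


Write X = Σ X_I over i = 1, …, 91, with X_I the indicator of one ascent.
There are 91 indicators.
For each fixed i, the pair (π(i), π(i+1)) is a uniformly random ordered pair of distinct values from {1, …, 92}; by symmetry P[π(i) < π(i+1)] = 1/2.
By linearity: E[X] = 91 · (1/2) = (92 − 1) · (1/2) = 91/2 ≈ 45.500.

E[X] = 91/2 = 45.500.


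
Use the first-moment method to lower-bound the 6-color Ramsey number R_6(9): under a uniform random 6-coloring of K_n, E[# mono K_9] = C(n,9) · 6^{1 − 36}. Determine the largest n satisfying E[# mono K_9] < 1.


We need C(n, 9) · 6^{1 − 36} < 1, i.e. C(n, 9) < 6^{36 − 1} = 1719070799748422591028658176.
Check values of n near the boundary:
  n = 4405: C(4405, 9) = 1706862792900636302463627150; 1706862792900636302463627150 < 1719070799748422591028658176? YES
  n = 4406: C(4406, 9) = 1710356485221788389505285700; 1710356485221788389505285700 < 1719070799748422591028658176? YES
  n = 4407: C(4407, 9) = 1713856532599459170657070050; 1713856532599459170657070050 < 1719070799748422591028658176? YES
  n = 4408: C(4408, 9) = 1717362945146264156457459600; 1717362945146264156457459600 < 1719070799748422591028658176? YES
  n = 4409: C(4409, 9) = 1720875732988608787686577131; 1720875732988608787686577131 < 1719070799748422591028658176? NO
  n = 4410: C(4410, 9) = 1724394906266704102180823710; 1724394906266704102180823710 < 1719070799748422591028658176? NO
  n = 4411: C(4411, 9) = 1727920475134582415883601405; 1727920475134582415883601405 < 1719070799748422591028658176? NO
The largest n with C(n, 9) < 1719070799748422591028658176 is n = 4408 (where E[X] = 35778394690547169926197075/35813974994758803979763712 ≈ 0.99901). Hence R_6(9) > 4408, i.e. R_6(9) ≥ 4409.

Largest n = 4408; hence R_6(9) > 4408.


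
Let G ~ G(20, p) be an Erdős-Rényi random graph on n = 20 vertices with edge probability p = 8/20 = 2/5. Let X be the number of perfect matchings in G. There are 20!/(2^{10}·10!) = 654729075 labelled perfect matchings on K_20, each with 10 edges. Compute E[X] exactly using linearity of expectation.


K_20 has 20!/(2^{10}·10!) = 654729075 labelled perfect matchings.
For each such perfect matching H, let X_H = 1 if all 10 edges of H are present in G. Then P[X_H = 1] = p^{10} = (2/5)^{10} = 1024/9765625.
By linearity of expectation: E[X] = Σ_H E[X_H] = 654729075 · p^{10} = 654729075 · 1024/9765625 = 26817702912/390625.
Numerically: E[X] ≈ 68653.

E[X] = 654729075 · (2/5)^{10} = 26817702912/390625 ≈ 68653.


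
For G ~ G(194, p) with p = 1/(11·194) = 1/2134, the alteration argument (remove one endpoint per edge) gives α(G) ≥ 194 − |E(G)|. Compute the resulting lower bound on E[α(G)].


E[|E(G)|] = C(194, 2)·p = 18721 · (1/2134) = 193/22.
E[α(G)] ≥ n − E[|E(G)|] = 194 − 193/22 = 4075/22.
Numerically: ≈ 185.22727.
(This is only a lower bound; the true E[α(G)] may be larger.)

E[α(G)] ≥ 4075/22 ≈ 185.22727.


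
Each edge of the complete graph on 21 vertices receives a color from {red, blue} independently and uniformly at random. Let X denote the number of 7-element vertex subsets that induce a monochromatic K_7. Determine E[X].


Let X = Σ_S X_S over the C(21, 7) = 116280 subsets S of size 7, where X_S = 1 if the K_7 on S is monochromatic.
For a fixed S, the K_7 on S has C(7, 2) = 21 edges. P[all 21 edges red] = (1/2)^21, and likewise for blue, so P[monochromatic] = 2·(1/2)^21 = 2^{1 − 21} = 1/1048576.
By linearity: E[X] = C(21, 7) · 2^{1 − 21} = 116280 · 1/1048576 = 14535/131072.
Numerically: E[X] ≈ 0.11089.

E[X] = C(21,7)·2^(1−C(7,2)) = 14535/131072 ≈ 0.11089.


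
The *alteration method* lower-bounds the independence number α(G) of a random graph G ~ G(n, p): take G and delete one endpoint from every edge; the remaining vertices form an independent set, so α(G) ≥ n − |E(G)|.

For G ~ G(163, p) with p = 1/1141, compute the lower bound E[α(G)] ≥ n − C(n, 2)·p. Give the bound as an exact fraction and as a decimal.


E[|E(G)|] = C(163, 2)·p = 13203 · (1/1141) = 81/7.
E[α(G)] ≥ n − E[|E(G)|] = 163 − 81/7 = 1060/7.
Numerically: ≈ 151.428571.
(This is only a lower bound; the true E[α(G)] may be larger.)

E[α(G)] ≥ 1060/7 ≈ 151.428571.


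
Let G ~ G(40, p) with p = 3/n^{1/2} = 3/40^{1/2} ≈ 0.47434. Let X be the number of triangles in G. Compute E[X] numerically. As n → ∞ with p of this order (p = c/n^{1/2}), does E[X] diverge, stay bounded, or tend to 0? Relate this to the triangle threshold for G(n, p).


Number of potential triangles: C(40, 3) = 9880.
Each occurs with probability p³ ≈ (0.47434)³ ≈ 1.0672687e-01.
By linearity: E[X] = C(40, 3)·p³ ≈ 9880 · 1.0672687e-01 ≈ 1054.46149.
Since α = 1/2 < 1, p = c/n^{1/2} ≫ 1/n is above the triangle threshold p ~ 1/n. Asymptotically E[X] ~ (c³/6)·n^{3(1−α)} = (3³/6)·n^{1.5} → ∞; triangles are abundant w.h.p.

E[X] ≈ 1054.46149; in regime p = Θ(1/n^{1/2}) E[X] diverges (above the triangle threshold p ~ 1/n).


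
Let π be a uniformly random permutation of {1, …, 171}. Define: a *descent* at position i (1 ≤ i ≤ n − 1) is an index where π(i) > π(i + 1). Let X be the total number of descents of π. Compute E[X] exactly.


Write X = Σ X_I over i = 1, …, 170, with X_I the indicator of one descent.
There are 170 indicators.
For each fixed i, the pair (π(i), π(i+1)) is a uniformly random ordered pair of distinct values from {1, …, 171}; by symmetry P[π(i) > π(i+1)] = 1/2.
By linearity: E[X] = 170 · (1/2) = (171 − 1) · (1/2) = 85 ≈ 85.000.

E[X] = 85 = 85.000.


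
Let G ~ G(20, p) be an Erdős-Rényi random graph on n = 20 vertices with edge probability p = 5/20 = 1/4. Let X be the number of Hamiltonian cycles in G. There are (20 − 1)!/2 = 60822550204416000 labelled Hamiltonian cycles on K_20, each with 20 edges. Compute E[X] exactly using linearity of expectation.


K_20 has (20 − 1)!/2 = 60822550204416000 labelled Hamiltonian cycles.
For each such Hamiltonian cycle H, let X_H = 1 if all 20 edges of H are present in G. Then P[X_H = 1] = p^{20} = (1/4)^{20} = 1/1099511627776.
Summing the indicators: E[X] = Σ_H E[X_H] = 60822550204416000 · p^{20} = 60822550204416000 · 1/1099511627776 = 1856156927625/33554432.
Numerically: E[X] ≈ 5.532e+04.

E[X] = 60822550204416000 · (1/4)^{20} = 1856156927625/33554432 ≈ 5.532e+04.


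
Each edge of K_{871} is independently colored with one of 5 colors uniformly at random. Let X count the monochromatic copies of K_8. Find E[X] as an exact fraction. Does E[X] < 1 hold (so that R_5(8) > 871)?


E[X] = C(871, 8) · 5^{1 − 28} = 7954689371890086540 · 5^{−27} = 7954689371890086540/7450580596923828125.
As a reduced fraction: E[X] = 1590937874378017308/1490116119384765625 ≈ 1.0677.
Is E[X] < 1? NO.
Since E[X] ≥ 1, the first-moment bound is inconclusive at n = 871; it does NOT by itself certify R_5(8) > 871.

E[X] = 1590937874378017308/1490116119384765625 ≈ 1.0677; E[X] ≥ 1; first-moment method inconclusive here.


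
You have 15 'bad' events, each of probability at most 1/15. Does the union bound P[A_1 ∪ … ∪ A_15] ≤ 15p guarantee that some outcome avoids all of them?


Union bound: P[∪_{i=1}^{15} A_i] ≤ Σ_i P[A_i] ≤ 15·p = 15·(1/15) = 1.
Numerically: 1 ≈ 1.0000000.
Is 1 < 1? NO.
Since the bound 1 is ≥ 1, the union bound is uninformative here; it does NOT by itself certify existence.

15·p = 1 ≈ 1.0000000; existence NOT certified by the union bound.


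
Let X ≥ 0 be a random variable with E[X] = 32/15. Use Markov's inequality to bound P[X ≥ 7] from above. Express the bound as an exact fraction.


μ = E[X] = 32/15, a = 7.
Markov: P[X ≥ 7] ≤ μ/a = (32/15)/7 = 32/105.
Numerically: ≈ 0.30476.
(Since a = 7 > μ = 2.13333, the bound 32/105 is < 1 and informative.)

P[X ≥ 7] ≤ 32/105 ≈ 0.30476.


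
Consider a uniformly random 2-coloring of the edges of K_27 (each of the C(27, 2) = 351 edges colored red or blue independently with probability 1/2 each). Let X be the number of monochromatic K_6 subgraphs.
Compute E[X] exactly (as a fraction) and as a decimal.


Let X = Σ_S X_S over the C(27, 6) = 296010 subsets S of size 6, where X_S = 1 if the K_6 on S is monochromatic.
For a fixed S, the K_6 on S has C(6, 2) = 15 edges. P[all 15 edges red] = (1/2)^15, and likewise for blue, so P[monochromatic] = 2·(1/2)^15 = 2^{1 − 15} = 1/16384.
By linearity of expectation: E[X] = C(27, 6) · 2^{1 − 15} = 296010 · 1/16384 = 148005/8192.
Numerically: E[X] ≈ 18.067.

E[X] = C(27,6)·2^(1−C(6,2)) = 148005/8192 ≈ 18.067.


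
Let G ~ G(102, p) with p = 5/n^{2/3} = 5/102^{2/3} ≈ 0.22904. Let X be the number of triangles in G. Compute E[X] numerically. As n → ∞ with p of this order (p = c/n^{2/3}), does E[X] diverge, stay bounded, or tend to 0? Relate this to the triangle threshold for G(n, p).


Number of potential triangles: C(102, 3) = 171700.
Each occurs with probability p³ ≈ (0.22904)³ ≈ 1.2014610e-02.
By linearity: E[X] = C(102, 3)·p³ ≈ 171700 · 1.2014610e-02 ≈ 2062.90850.
Since α = 2/3 < 1, p = c/n^{2/3} ≫ 1/n is above the triangle threshold p ~ 1/n. Asymptotically E[X] ~ (c³/6)·n^{3(1−α)} = (5³/6)·n^{1} → ∞; triangles are abundant w.h.p.

E[X] ≈ 2062.90850; in regime p = Θ(1/n^{2/3}) E[X] diverges (above the triangle threshold p ~ 1/n).


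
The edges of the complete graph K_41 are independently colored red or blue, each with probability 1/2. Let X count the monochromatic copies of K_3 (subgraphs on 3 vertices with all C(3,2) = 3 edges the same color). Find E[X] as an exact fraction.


Let X = Σ_S X_S over the C(41, 3) = 10660 subsets S of size 3, where X_S = 1 if the K_3 on S is monochromatic.
For a fixed S, the K_3 on S has C(3, 2) = 3 edges. P[all 3 edges red] = (1/2)^3, and likewise for blue, so P[monochromatic] = 2·(1/2)^3 = 2^{1 − 3} = 1/4.
By linearity of expectation: E[X] = C(41, 3) · 2^{1 − 3} = 10660 · 1/4 = 2665.
Numerically: E[X] ≈ 2665.000.

E[X] = C(41,3)·2^(1−C(3,2)) = 2665 ≈ 2665.000.


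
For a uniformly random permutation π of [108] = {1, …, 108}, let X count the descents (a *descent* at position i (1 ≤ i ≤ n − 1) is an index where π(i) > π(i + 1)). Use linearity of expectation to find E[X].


Write X = Σ X_I over i = 1, …, 107, with X_I the indicator of one descent.
There are 107 indicators.
For each fixed i, the pair (π(i), π(i+1)) is a uniformly random ordered pair of distinct values from {1, …, 108}; by symmetry P[π(i) > π(i+1)] = 1/2.
By linearity: E[X] = 107 · (1/2) = (108 − 1) · (1/2) = 107/2 ≈ 53.500000.

E[X] = 107/2 = 53.500000.


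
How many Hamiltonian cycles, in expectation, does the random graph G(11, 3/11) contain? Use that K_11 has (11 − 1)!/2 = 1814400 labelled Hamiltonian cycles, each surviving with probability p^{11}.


K_11 has (11 − 1)!/2 = 1814400 labelled Hamiltonian cycles.
For each such Hamiltonian cycle H, let X_H = 1 if all 11 edges of H are present in G. Then P[X_H = 1] = p^{11} = (3/11)^{11} = 177147/285311670611.
By linearity of expectation: E[X] = Σ_H E[X_H] = 1814400 · p^{11} = 1814400 · 177147/285311670611 = 321415516800/285311670611.
Numerically: E[X] ≈ 1.13.

E[X] = 1814400 · (3/11)^{11} = 321415516800/285311670611 ≈ 1.13.


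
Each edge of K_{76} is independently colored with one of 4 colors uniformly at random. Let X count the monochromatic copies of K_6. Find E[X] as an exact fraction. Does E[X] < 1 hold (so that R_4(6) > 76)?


E[X] = C(76, 6) · 4^{1 − 15} = 218618940 · 4^{−14} = 218618940/268435456.
As a reduced fraction: E[X] = 54654735/67108864 ≈ 0.81442.
Is E[X] < 1? YES.
Since E[X] < 1, there exists a 4-coloring of K_{76} with no monochromatic K_6; hence R_4(6) > 76.

E[X] = 54654735/67108864 ≈ 0.81442; E[X] < 1, so R_4(6) > 76.


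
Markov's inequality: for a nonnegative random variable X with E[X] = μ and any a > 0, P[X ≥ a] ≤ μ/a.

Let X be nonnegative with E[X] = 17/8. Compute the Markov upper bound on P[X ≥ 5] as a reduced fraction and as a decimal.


μ = E[X] = 17/8, a = 5.
Markov: P[X ≥ 5] ≤ μ/a = (17/8)/5 = 17/40.
Numerically: ≈ 0.425000.
(Since a = 5 > μ = 2.125000, the bound 17/40 is < 1 and informative.)

P[X ≥ 5] ≤ 17/40 ≈ 0.425000.


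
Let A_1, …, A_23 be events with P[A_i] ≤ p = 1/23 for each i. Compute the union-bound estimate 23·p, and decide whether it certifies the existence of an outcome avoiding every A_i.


Union bound: P[∪_{i=1}^{23} A_i] ≤ Σ_i P[A_i] ≤ 23·p = 23·(1/23) = 1.
Numerically: 1 ≈ 1.0000.
Is 1 < 1? NO.
Since the bound 1 is ≥ 1, the union bound is uninformative here; it does NOT by itself certify existence.

23·p = 1 ≈ 1.0000; existence NOT certified by the union bound.


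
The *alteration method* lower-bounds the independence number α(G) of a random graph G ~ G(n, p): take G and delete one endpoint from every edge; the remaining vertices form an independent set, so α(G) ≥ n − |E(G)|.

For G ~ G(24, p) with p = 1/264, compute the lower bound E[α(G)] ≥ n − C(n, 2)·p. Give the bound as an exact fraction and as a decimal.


E[|E(G)|] = C(24, 2)·p = 276 · (1/264) = 23/22.
E[α(G)] ≥ n − E[|E(G)|] = 24 − 23/22 = 505/22.
Numerically: ≈ 22.9545.
(This is only a lower bound; the true E[α(G)] may be larger.)

E[α(G)] ≥ 505/22 ≈ 22.9545.


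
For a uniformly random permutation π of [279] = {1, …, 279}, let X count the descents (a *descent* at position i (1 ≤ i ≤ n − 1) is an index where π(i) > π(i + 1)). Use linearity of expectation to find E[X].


Write X = Σ X_I over i = 1, …, 278, with X_I the indicator of one descent.
There are 278 indicators.
For each fixed i, the pair (π(i), π(i+1)) is a uniformly random ordered pair of distinct values from {1, …, 279}; by symmetry P[π(i) > π(i+1)] = 1/2.
By linearity: E[X] = 278 · (1/2) = (279 − 1) · (1/2) = 139 ≈ 139.00000.

E[X] = 139 = 139.00000.


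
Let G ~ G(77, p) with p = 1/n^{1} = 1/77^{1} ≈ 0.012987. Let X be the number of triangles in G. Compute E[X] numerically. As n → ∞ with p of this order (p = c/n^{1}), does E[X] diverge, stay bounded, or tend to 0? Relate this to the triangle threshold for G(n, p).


Number of potential triangles: C(77, 3) = 73150.
Each occurs with probability p³ ≈ (0.012987)³ ≈ 2.19042216e-06.
By linearity: E[X] = C(77, 3)·p³ ≈ 73150 · 2.19042216e-06 ≈ 0.160229.
Here α = 1, so p = 1/n is exactly at the triangle threshold p ~ 1/n. Asymptotically E[X] → c³/6 = 1³/6 = 1/6 ≈ 0.166667, a bounded constant. In this regime the triangle count is asymptotically Poisson(c³/6).

E[X] ≈ 0.160229; in regime p = Θ(1/n^{1}) E[X] stays bounded (at the triangle threshold p ~ 1/n).


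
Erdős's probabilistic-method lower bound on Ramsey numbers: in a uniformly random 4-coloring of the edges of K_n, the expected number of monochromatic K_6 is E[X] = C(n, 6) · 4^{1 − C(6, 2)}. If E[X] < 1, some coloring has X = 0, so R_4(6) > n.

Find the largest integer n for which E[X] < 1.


We need C(n, 6) · 4^{1 − 15} < 1, i.e. C(n, 6) < 4^{15 − 1} = 268435456.
Check values of n near the boundary:
  n = 77: C(77, 6) = 237093780; 237093780 < 268435456? YES
  n = 78: C(78, 6) = 256851595; 256851595 < 268435456? YES
  n = 79: C(79, 6) = 277962685; 277962685 < 268435456? NO
  n = 80: C(80, 6) = 300500200; 300500200 < 268435456? NO
  n = 81: C(81, 6) = 324540216; 324540216 < 268435456? NO
The largest n with C(n, 6) < 268435456 is n = 78 (where E[X] = 256851595/268435456 ≈ 0.956847). Hence R_4(6) > 78, i.e. R_4(6) ≥ 79.

Largest n = 78; hence R_4(6) > 78.


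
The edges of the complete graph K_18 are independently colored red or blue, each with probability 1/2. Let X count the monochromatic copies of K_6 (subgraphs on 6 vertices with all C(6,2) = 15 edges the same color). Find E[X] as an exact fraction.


Let X = Σ_S X_S over the C(18, 6) = 18564 subsets S of size 6, where X_S = 1 if the K_6 on S is monochromatic.
For a fixed S, the K_6 on S has C(6, 2) = 15 edges. P[all 15 edges red] = (1/2)^15, and likewise for blue, so P[monochromatic] = 2·(1/2)^15 = 2^{1 − 15} = 1/16384.
Summing: E[X] = C(18, 6) · 2^{1 − 15} = 18564 · 1/16384 = 4641/4096.
Numerically: E[X] ≈ 1.13306.

E[X] = C(18,6)·2^(1−C(6,2)) = 4641/4096 ≈ 1.13306.


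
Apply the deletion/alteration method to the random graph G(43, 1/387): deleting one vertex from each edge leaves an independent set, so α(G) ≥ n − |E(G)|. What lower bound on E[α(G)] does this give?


E[|E(G)|] = C(43, 2)·p = 903 · (1/387) = 7/3.
E[α(G)] ≥ n − E[|E(G)|] = 43 − 7/3 = 122/3.
Numerically: ≈ 40.66667.
(This is only a lower bound; the true E[α(G)] may be larger.)

E[α(G)] ≥ 122/3 ≈ 40.66667.


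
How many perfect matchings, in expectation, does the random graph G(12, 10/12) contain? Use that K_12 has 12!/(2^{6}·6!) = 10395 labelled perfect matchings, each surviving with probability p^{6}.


K_12 has 12!/(2^{6}·6!) = 10395 labelled perfect matchings.
For each such perfect matching H, let X_H = 1 if all 6 edges of H are present in G. Then P[X_H = 1] = p^{6} = (5/6)^{6} = 15625/46656.
Summing the indicators: E[X] = Σ_H E[X_H] = 10395 · p^{6} = 10395 · 15625/46656 = 6015625/1728.
Numerically: E[X] ≈ 3481.3.

E[X] = 10395 · (5/6)^{6} = 6015625/1728 ≈ 3481.3.


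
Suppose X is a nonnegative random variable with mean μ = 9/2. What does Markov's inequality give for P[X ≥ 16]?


μ = E[X] = 9/2, a = 16.
Markov: P[X ≥ 16] ≤ μ/a = (9/2)/16 = 9/32.
Numerically: ≈ 0.28125.
(Since a = 16 > μ = 4.50000, the bound 9/32 is < 1 and informative.)

P[X ≥ 16] ≤ 9/32 ≈ 0.28125.


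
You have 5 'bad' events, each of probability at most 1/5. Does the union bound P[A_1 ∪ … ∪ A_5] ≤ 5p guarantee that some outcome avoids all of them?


Union bound: P[∪_{i=1}^{5} A_i] ≤ Σ_i P[A_i] ≤ 5·p = 5·(1/5) = 1.
Numerically: 1 ≈ 1.000000.
Is 1 < 1? NO.
Since the bound 1 is ≥ 1, the union bound is uninformative here; it does NOT by itself certify existence.

5·p = 1 ≈ 1.000000; existence NOT certified by the union bound.


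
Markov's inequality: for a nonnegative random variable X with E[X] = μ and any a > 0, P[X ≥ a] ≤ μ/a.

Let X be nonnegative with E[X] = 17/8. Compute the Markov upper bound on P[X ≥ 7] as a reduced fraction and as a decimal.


μ = E[X] = 17/8, a = 7.
Markov: P[X ≥ 7] ≤ μ/a = (17/8)/7 = 17/56.
Numerically: ≈ 0.304.
(Since a = 7 > μ = 2.125, the bound 17/56 is < 1 and informative.)

P[X ≥ 7] ≤ 17/56 ≈ 0.304.


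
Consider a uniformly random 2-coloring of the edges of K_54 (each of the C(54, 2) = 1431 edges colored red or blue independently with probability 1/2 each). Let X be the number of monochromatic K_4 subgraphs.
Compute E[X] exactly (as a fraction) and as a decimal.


Let X = Σ_S X_S over the C(54, 4) = 316251 subsets S of size 4, where X_S = 1 if the K_4 on S is monochromatic.
For a fixed S, the K_4 on S has C(4, 2) = 6 edges. P[all 6 edges red] = (1/2)^6, and likewise for blue, so P[monochromatic] = 2·(1/2)^6 = 2^{1 − 6} = 1/32.
By linearity: E[X] = C(54, 4) · 2^{1 − 6} = 316251 · 1/32 = 316251/32.
Numerically: E[X] ≈ 9882.8438.

E[X] = C(54,4)·2^(1−C(4,2)) = 316251/32 ≈ 9882.8438.


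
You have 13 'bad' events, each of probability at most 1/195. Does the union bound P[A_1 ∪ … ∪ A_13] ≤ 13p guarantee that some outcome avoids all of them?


Union bound: P[∪_{i=1}^{13} A_i] ≤ Σ_i P[A_i] ≤ 13·p = 13·(1/195) = 1/15.
Numerically: 1/15 ≈ 0.0666667.
Is 1/15 < 1? YES.
Since P[∪ A_i] ≤ 1/15 < 1, the complement has P[∩ A_i^c] ≥ 1 − 1/15 = 14/15 > 0, so some outcome avoids every A_i.

13·p = 1/15 ≈ 0.0666667; existence CERTIFIED by the union bound.


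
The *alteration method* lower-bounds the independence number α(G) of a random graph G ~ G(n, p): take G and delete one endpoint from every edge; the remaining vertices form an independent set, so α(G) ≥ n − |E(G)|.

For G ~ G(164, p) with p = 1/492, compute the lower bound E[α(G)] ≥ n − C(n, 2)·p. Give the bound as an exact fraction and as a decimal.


E[|E(G)|] = C(164, 2)·p = 13366 · (1/492) = 163/6.
E[α(G)] ≥ n − E[|E(G)|] = 164 − 163/6 = 821/6.
Numerically: ≈ 136.833333.
(This is only a lower bound; the true E[α(G)] may be larger.)

E[α(G)] ≥ 821/6 ≈ 136.833333.


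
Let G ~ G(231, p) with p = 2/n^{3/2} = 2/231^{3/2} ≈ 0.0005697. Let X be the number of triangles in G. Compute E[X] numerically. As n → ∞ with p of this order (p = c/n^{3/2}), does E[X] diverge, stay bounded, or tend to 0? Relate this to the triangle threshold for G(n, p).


Number of potential triangles: C(231, 3) = 2027795.
Each occurs with probability p³ ≈ (0.0005697)³ ≈ 1.848571e-10.
By linearity: E[X] = C(231, 3)·p³ ≈ 2027795 · 1.848571e-10 ≈ 0.0004.
Since α = 3/2 > 1, p = c/n^{3/2} = o(1/n) is below the triangle threshold p ~ 1/n. Asymptotically E[X] ~ (c³/6)·n^{3(1−α)} = (2³/6)·n^{-1.5} → 0, so by Markov's inequality G has no triangles w.h.p.

E[X] ≈ 0.0004; in regime p = Θ(1/n^{3/2}) E[X] tends to 0 (below the triangle threshold p ~ 1/n).


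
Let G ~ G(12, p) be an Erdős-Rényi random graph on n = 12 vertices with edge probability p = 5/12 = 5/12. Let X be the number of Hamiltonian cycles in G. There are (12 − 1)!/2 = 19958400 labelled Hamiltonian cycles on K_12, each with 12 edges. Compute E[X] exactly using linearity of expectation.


K_12 has (12 − 1)!/2 = 19958400 labelled Hamiltonian cycles.
For each such Hamiltonian cycle H, let X_H = 1 if all 12 edges of H are present in G. Then P[X_H = 1] = p^{12} = (5/12)^{12} = 244140625/8916100448256.
Summing the indicators: E[X] = Σ_H E[X_H] = 19958400 · p^{12} = 19958400 · 244140625/8916100448256 = 469970703125/859963392.
Numerically: E[X] ≈ 546.5.

E[X] = 19958400 · (5/12)^{12} = 469970703125/859963392 ≈ 546.5.


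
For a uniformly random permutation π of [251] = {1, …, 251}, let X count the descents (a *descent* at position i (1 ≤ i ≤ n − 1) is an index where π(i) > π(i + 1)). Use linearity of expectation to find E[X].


Write X = Σ X_I over i = 1, …, 250, with X_I the indicator of one descent.
There are 250 indicators.
For each fixed i, the pair (π(i), π(i+1)) is a uniformly random ordered pair of distinct values from {1, …, 251}; by symmetry P[π(i) > π(i+1)] = 1/2.
By linearity: E[X] = 250 · (1/2) = (251 − 1) · (1/2) = 125 ≈ 125.000000.

E[X] = 125 = 125.000000.


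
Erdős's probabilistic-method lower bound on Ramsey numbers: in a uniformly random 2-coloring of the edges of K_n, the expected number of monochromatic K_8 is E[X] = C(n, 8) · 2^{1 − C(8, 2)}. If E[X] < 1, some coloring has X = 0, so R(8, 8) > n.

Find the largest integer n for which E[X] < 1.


We need C(n, 8) · 2^{1 − 28} < 1, i.e. C(n, 8) < 2^{28 − 1} = 134217728.
Check values of n near the boundary:
  n = 41: C(41, 8) = 95548245; 95548245 < 134217728? YES
  n = 42: C(42, 8) = 118030185; 118030185 < 134217728? YES
  n = 43: C(43, 8) = 145008513; 145008513 < 134217728? NO
  n = 44: C(44, 8) = 177232627; 177232627 < 134217728? NO
  n = 45: C(45, 8) = 215553195; 215553195 < 134217728? NO
The largest n with C(n, 8) < 134217728 is n = 42 (where E[X] = 118030185/134217728 ≈ 0.8794). Hence R(8, 8) > 42, i.e. R(8, 8) ≥ 43.

Largest n = 42; hence R(8, 8) > 42.


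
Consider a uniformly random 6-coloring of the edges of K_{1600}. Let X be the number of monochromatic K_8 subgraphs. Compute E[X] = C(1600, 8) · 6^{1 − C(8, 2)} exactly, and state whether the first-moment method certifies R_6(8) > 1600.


E[X] = C(1600, 8) · 6^{1 − 28} = 1046712188466516943800 · 6^{−27} = 1046712188466516943800/1023490369077469249536.
As a reduced fraction: E[X] = 4845889761419059925/4738381338321616896 ≈ 1.022689.
Is E[X] < 1? NO.
Since E[X] ≥ 1, the first-moment bound is inconclusive at n = 1600; it does NOT by itself certify R_6(8) > 1600.

E[X] = 4845889761419059925/4738381338321616896 ≈ 1.022689; E[X] ≥ 1; first-moment method inconclusive here.


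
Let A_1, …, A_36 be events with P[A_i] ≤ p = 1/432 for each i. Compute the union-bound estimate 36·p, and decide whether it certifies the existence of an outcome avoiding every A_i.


Union bound: P[∪_{i=1}^{36} A_i] ≤ Σ_i P[A_i] ≤ 36·p = 36·(1/432) = 1/12.
Numerically: 1/12 ≈ 0.08333.
Is 1/12 < 1? YES.
Since P[∪ A_i] ≤ 1/12 < 1, the complement has P[∩ A_i^c] ≥ 1 − 1/12 = 11/12 > 0, so some outcome avoids every A_i.

36·p = 1/12 ≈ 0.08333; existence CERTIFIED by the union bound.


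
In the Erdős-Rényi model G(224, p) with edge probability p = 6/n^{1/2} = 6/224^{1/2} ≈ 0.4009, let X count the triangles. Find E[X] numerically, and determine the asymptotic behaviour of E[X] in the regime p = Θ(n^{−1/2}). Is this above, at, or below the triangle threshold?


Number of potential triangles: C(224, 3) = 1848224.
Each occurs with probability p³ ≈ (0.4009)³ ≈ 6.442905e-02.
By linearity: E[X] = C(224, 3)·p³ ≈ 1848224 · 6.442905e-02 ≈ 119079.3154.
Since α = 1/2 < 1, p = c/n^{1/2} ≫ 1/n is above the triangle threshold p ~ 1/n. Asymptotically E[X] ~ (c³/6)·n^{3(1−α)} = (6³/6)·n^{1.5} → ∞; triangles are abundant w.h.p.

E[X] ≈ 119079.3154; in regime p = Θ(1/n^{1/2}) E[X] diverges (above the triangle threshold p ~ 1/n).


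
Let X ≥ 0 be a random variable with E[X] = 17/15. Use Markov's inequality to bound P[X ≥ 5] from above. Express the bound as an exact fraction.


μ = E[X] = 17/15, a = 5.
Markov: P[X ≥ 5] ≤ μ/a = (17/15)/5 = 17/75.
Numerically: ≈ 0.22667.
(Since a = 5 > μ = 1.13333, the bound 17/75 is < 1 and informative.)

P[X ≥ 5] ≤ 17/75 ≈ 0.22667.


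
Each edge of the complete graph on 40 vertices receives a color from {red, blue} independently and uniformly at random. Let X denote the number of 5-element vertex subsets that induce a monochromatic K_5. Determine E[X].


Let X = Σ_S X_S over the C(40, 5) = 658008 subsets S of size 5, where X_S = 1 if the K_5 on S is monochromatic.
For a fixed S, the K_5 on S has C(5, 2) = 10 edges. P[all 10 edges red] = (1/2)^10, and likewise for blue, so P[monochromatic] = 2·(1/2)^10 = 2^{1 − 10} = 1/512.
Summing: E[X] = C(40, 5) · 2^{1 − 10} = 658008 · 1/512 = 82251/64.
Numerically: E[X] ≈ 1285.171875.

E[X] = C(40,5)·2^(1−C(5,2)) = 82251/64 ≈ 1285.171875.


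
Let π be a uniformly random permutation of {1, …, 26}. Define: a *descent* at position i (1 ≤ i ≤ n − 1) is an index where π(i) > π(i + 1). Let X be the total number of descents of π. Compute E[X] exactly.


Write X = Σ X_I over i = 1, …, 25, with X_I the indicator of one descent.
There are 25 indicators.
For each fixed i, the pair (π(i), π(i+1)) is a uniformly random ordered pair of distinct values from {1, …, 26}; by symmetry P[π(i) > π(i+1)] = 1/2.
By linearity: E[X] = 25 · (1/2) = (26 − 1) · (1/2) = 25/2 ≈ 12.500.

E[X] = 25/2 = 12.500.


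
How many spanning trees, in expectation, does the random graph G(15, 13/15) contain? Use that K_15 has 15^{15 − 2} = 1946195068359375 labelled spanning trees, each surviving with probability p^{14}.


K_15 has 15^{15 − 2} = 1946195068359375 labelled spanning trees.
For each such spanning tree H, let X_H = 1 if all 14 edges of H are present in G. Then P[X_H = 1] = p^{14} = (13/15)^{14} = 3937376385699289/29192926025390625.
By linearity: E[X] = Σ_H E[X_H] = 1946195068359375 · p^{14} = 1946195068359375 · 3937376385699289/29192926025390625 = 3937376385699289/15.
Numerically: E[X] ≈ 2.62492e+14.

E[X] = 1946195068359375 · (13/15)^{14} = 3937376385699289/15 ≈ 2.62492e+14.


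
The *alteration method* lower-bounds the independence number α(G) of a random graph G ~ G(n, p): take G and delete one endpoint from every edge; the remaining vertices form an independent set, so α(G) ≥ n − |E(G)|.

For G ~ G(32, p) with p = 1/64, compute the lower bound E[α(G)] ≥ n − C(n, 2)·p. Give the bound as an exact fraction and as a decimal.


E[|E(G)|] = C(32, 2)·p = 496 · (1/64) = 31/4.
E[α(G)] ≥ n − E[|E(G)|] = 32 − 31/4 = 97/4.
Numerically: ≈ 24.250.
(This is only a lower bound; the true E[α(G)] may be larger.)

E[α(G)] ≥ 97/4 ≈ 24.250.


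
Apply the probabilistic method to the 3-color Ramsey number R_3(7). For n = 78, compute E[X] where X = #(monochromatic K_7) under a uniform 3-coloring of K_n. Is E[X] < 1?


E[X] = C(78, 7) · 3^{1 − 21} = 2641902120 · 3^{−20} = 2641902120/3486784401.
As a reduced fraction: E[X] = 293544680/387420489 ≈ 0.7576901.
Is E[X] < 1? YES.
Since E[X] < 1, there exists a 3-coloring of K_{78} with no monochromatic K_7; hence R_3(7) > 78.

E[X] = 293544680/387420489 ≈ 0.7576901; E[X] < 1, so R_3(7) > 78.


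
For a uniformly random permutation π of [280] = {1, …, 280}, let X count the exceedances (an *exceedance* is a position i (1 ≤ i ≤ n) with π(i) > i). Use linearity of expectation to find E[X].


Write X = Σ_{i=1}^{280} X_i, where X_i = 1_{π(i) > i}.
For each fixed i, π(i) is uniform over {1, …, 280} (marginal of a uniform permutation), so P[π(i) > i] = (n − i)/n. Summing: Σ_{i=1}^{280} (n − i)/n = (0 + 1 + … + 279)/280 = 280(280 − 1)/(2·280) = (280 − 1)/2.
Hence E[X] = Σ_{i=1}^{280} (280 − i)/280 = 279/2 ≈ 139.500.

E[X] = 279/2 = 139.500.


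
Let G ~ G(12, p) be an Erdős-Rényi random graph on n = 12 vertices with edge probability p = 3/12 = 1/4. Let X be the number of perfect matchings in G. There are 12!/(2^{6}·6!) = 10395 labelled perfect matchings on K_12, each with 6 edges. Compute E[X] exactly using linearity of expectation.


K_12 has 12!/(2^{6}·6!) = 10395 labelled perfect matchings.
For each such perfect matching H, let X_H = 1 if all 6 edges of H are present in G. Then P[X_H = 1] = p^{6} = (1/4)^{6} = 1/4096.
By linearity: E[X] = Σ_H E[X_H] = 10395 · p^{6} = 10395 · 1/4096 = 10395/4096.
Numerically: E[X] ≈ 2.5378.

E[X] = 10395 · (1/4)^{6} = 10395/4096 ≈ 2.5378.


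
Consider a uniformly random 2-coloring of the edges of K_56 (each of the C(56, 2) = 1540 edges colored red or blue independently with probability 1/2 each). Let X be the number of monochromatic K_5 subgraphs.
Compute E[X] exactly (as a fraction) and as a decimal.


Let X = Σ_S X_S over the C(56, 5) = 3819816 subsets S of size 5, where X_S = 1 if the K_5 on S is monochromatic.
For a fixed S, the K_5 on S has C(5, 2) = 10 edges. P[all 10 edges red] = (1/2)^10, and likewise for blue, so P[monochromatic] = 2·(1/2)^10 = 2^{1 − 10} = 1/512.
By linearity of expectation: E[X] = C(56, 5) · 2^{1 − 10} = 3819816 · 1/512 = 477477/64.
Numerically: E[X] ≈ 7460.57812.

E[X] = C(56,5)·2^(1−C(5,2)) = 477477/64 ≈ 7460.57812.


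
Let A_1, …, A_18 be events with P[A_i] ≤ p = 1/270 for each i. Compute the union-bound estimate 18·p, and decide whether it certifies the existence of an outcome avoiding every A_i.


Union bound: P[∪_{i=1}^{18} A_i] ≤ Σ_i P[A_i] ≤ 18·p = 18·(1/270) = 1/15.
Numerically: 1/15 ≈ 0.066667.
Is 1/15 < 1? YES.
Since P[∪ A_i] ≤ 1/15 < 1, the complement has P[∩ A_i^c] ≥ 1 − 1/15 = 14/15 > 0, so some outcome avoids every A_i.

18·p = 1/15 ≈ 0.066667; existence CERTIFIED by the union bound.


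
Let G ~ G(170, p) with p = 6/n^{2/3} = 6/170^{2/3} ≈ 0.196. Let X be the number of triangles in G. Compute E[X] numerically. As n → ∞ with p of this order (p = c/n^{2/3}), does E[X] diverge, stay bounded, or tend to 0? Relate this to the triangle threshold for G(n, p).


Number of potential triangles: C(170, 3) = 804440.
Each occurs with probability p³ ≈ (0.196)³ ≈ 7.47405e-03.
By linearity: E[X] = C(170, 3)·p³ ≈ 804440 · 7.47405e-03 ≈ 6012.424.
Since α = 2/3 < 1, p = c/n^{2/3} ≫ 1/n is above the triangle threshold p ~ 1/n. Asymptotically E[X] ~ (c³/6)·n^{3(1−α)} = (6³/6)·n^{1} → ∞; triangles are abundant w.h.p.

E[X] ≈ 6012.424; in regime p = Θ(1/n^{2/3}) E[X] diverges (above the triangle threshold p ~ 1/n).
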